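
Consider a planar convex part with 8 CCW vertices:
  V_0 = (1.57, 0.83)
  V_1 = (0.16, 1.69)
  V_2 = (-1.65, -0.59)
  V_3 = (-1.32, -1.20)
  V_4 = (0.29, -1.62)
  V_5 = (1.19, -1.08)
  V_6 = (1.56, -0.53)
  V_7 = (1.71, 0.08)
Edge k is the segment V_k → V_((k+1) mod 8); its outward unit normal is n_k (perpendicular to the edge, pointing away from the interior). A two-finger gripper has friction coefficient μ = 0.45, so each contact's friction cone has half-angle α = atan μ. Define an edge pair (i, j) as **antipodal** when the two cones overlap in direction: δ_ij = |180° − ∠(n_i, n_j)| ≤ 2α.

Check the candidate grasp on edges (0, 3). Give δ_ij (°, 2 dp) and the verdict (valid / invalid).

α = atan 0.45 = 24.23°;  2α = 48.46°
edge 0: e_0 = (-1.41, +0.86);  n_0 = (+0.5207, +0.8537)
edge 3: e_3 = (+1.61, -0.42);  n_3 = (-0.2524, -0.9676)
∠(n_0, n_3) = 163.24°
δ = |180° − 163.24°| = 16.76°
16.76° ≤ 2α = 48.46°  →  valid

δ = 16.76°, valid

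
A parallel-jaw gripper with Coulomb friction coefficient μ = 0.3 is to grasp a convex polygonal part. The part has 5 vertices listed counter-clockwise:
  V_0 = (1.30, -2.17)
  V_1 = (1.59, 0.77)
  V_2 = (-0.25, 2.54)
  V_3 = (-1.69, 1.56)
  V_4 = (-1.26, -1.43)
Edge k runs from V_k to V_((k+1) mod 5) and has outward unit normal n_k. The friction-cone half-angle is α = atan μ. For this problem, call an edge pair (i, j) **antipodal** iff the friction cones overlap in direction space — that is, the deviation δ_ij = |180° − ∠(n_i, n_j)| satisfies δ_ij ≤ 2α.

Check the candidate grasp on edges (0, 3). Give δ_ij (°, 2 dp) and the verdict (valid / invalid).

α = atan 0.3 = 16.70°;  2α = 33.40°
edge 0: e_0 = (+0.29, +2.94);  n_0 = (+0.9952, -0.0982)
edge 3: e_3 = (+0.43, -2.99);  n_3 = (-0.9898, -0.1423)
∠(n_0, n_3) = 166.18°
δ = |180° − 166.18°| = 13.82°
13.82° ≤ 2α = 33.40°  →  valid

δ = 13.82°, valid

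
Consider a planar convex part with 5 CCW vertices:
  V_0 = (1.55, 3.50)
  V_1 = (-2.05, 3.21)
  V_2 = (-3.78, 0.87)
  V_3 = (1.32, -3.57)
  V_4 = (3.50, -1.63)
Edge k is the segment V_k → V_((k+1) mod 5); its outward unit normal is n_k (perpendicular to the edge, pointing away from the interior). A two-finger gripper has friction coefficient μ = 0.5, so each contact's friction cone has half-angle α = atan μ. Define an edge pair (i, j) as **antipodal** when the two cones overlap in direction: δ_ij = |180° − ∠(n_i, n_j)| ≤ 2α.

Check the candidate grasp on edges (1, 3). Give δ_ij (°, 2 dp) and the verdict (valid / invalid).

α = atan 0.5 = 26.57°;  2α = 53.13°
edge 1: e_1 = (-1.73, -2.34);  n_1 = (-0.8041, +0.5945)
edge 3: e_3 = (+2.18, +1.94);  n_3 = (+0.6648, -0.7470)
∠(n_1, n_3) = 168.14°
δ = |180° − 168.14°| = 11.86°
11.86° ≤ 2α = 53.13°  →  valid

δ = 11.86°, valid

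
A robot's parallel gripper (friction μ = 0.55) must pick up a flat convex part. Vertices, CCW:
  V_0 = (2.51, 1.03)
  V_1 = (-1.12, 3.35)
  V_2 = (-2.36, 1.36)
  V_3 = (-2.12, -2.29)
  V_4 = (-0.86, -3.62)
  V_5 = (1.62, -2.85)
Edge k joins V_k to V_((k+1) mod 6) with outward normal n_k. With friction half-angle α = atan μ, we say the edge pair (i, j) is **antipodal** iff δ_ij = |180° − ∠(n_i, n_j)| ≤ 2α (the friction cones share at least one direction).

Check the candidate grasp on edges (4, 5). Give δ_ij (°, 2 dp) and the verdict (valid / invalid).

α = atan 0.55 = 28.81°;  2α = 57.62°
edge 4: e_4 = (+2.48, +0.77);  n_4 = (+0.2965, -0.9550)
edge 5: e_5 = (+0.89, +3.88);  n_5 = (+0.9747, -0.2236)
∠(n_4, n_5) = 59.83°
δ = |180° − 59.83°| = 120.17°
120.17° > 2α = 57.62°  →  invalid

δ = 120.17°, invalid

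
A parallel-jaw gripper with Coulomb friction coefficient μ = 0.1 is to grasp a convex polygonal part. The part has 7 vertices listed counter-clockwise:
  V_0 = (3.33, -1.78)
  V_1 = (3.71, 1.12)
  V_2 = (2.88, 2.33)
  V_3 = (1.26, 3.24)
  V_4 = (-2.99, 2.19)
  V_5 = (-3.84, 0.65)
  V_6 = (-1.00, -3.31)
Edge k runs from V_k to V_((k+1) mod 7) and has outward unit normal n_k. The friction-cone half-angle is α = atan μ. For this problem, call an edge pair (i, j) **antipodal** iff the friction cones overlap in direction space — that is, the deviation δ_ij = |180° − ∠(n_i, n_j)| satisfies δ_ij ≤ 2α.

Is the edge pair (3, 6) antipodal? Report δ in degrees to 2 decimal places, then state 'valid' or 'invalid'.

α = atan 0.1 = 5.71°;  2α = 11.42°
edge 3: e_3 = (-4.25, -1.05);  n_3 = (-0.2398, +0.9708)
edge 6: e_6 = (+4.33, +1.53);  n_6 = (+0.3332, -0.9429)
∠(n_3, n_6) = 174.42°
δ = |180° − 174.42°| = 5.58°
5.58° ≤ 2α = 11.42°  →  valid

δ = 5.58°, valid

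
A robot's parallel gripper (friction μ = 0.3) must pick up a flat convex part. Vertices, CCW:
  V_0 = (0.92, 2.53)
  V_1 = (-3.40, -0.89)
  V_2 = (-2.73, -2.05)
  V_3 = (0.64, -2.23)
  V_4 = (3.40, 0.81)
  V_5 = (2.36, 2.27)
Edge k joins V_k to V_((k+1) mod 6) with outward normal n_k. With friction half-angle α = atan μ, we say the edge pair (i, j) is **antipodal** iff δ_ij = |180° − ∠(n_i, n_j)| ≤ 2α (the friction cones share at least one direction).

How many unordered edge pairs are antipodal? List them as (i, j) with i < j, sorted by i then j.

count = 3; pairs: (0,3), (1,4), (2,5)

α = atan 0.3 = 16.70°;  2α = 33.40°
n_0 = (-0.6207, +0.7840)
n_1 = (-0.8659, -0.5002)
n_2 = (-0.0533, -0.9986)
n_3 = (+0.7404, -0.6722)
n_4 = (+0.8145, +0.5802)
n_5 = (+0.1777, +0.9841)
  (0,1): δ = 98.36°  ·
  (0,2): δ = 41.42°  ·
  (0,3): δ = 9.40°  ✓
  (0,4): δ = 87.10°  ·
  (0,5): δ = 131.40°  ·
  (1,2): δ = 123.07°  ·
  (1,3): δ = 72.25°  ·
  (1,4): δ = 5.45°  ✓
  (1,5): δ = 49.76°  ·
  (2,3): δ = 129.18°  ·
  (2,4): δ = 51.48°  ·
  (2,5): δ = 7.18°  ✓
  (3,4): δ = 102.30°  ·
  (3,5): δ = 58.00°  ·
  (4,5): δ = 135.70°  ·
antipodal pairs: 3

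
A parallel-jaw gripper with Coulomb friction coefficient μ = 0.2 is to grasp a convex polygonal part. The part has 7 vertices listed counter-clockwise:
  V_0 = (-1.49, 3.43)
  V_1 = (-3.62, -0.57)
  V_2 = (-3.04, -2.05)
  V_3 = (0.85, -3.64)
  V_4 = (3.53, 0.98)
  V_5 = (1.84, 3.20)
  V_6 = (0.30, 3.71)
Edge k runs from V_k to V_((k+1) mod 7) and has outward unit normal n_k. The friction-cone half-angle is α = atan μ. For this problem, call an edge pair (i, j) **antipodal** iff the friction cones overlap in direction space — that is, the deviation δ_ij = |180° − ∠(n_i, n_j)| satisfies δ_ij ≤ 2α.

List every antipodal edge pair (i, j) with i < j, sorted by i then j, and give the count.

count = 3; pairs: (0,3), (1,4), (2,5)

α = atan 0.2 = 11.31°;  2α = 22.62°
n_0 = (-0.8827, +0.4700)
n_1 = (-0.9311, -0.3649)
n_2 = (-0.3784, -0.9257)
n_3 = (+0.8650, -0.5018)
n_4 = (+0.7957, +0.6057)
n_5 = (+0.3144, +0.9493)
n_6 = (-0.1545, +0.9880)
  (0,1): δ = 130.56°  ·
  (0,2): δ = 84.20°  ·
  (0,3): δ = 2.08°  ✓
  (0,4): δ = 65.32°  ·
  (0,5): δ = 99.71°  ·
  (0,6): δ = 126.93°  ·
  (1,2): δ = 133.63°  ·
  (1,3): δ = 51.52°  ·
  (1,4): δ = 15.88°  ✓
  (1,5): δ = 50.28°  ·
  (1,6): δ = 77.49°  ·
  (2,3): δ = 97.89°  ·
  (2,4): δ = 30.49°  ·
  (2,5): δ = 3.91°  ✓
  (2,6): δ = 31.12°  ·
  (3,4): δ = 112.60°  ·
  (3,5): δ = 78.21°  ·
  (3,6): δ = 50.99°  ·
  (4,5): δ = 145.60°  ·
  (4,6): δ = 118.39°  ·
  (5,6): δ = 152.79°  ·
antipodal pairs: 3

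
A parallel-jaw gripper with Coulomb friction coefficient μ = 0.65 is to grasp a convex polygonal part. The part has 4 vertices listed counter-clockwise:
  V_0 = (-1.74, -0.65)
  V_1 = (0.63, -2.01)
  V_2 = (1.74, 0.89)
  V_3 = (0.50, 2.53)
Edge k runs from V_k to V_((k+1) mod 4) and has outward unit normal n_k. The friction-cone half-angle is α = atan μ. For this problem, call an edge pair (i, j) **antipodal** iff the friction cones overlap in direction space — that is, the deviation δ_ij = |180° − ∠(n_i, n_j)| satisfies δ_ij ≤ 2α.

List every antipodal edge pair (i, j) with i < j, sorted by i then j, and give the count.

α = atan 0.65 = 33.02°;  2α = 66.05°
n_0 = (-0.4977, -0.8673)
n_1 = (+0.9339, -0.3575)
n_2 = (+0.7977, +0.6031)
n_3 = (-0.8175, +0.5759)
  (0,1): δ = 81.10°  ·
  (0,2): δ = 23.06°  ✓
  (0,3): δ = 84.69°  ·
  (1,2): δ = 121.96°  ·
  (1,3): δ = 14.22°  ✓
  (2,3): δ = 72.25°  ·
antipodal pairs: 2

count = 2; pairs: (0,2), (1,3)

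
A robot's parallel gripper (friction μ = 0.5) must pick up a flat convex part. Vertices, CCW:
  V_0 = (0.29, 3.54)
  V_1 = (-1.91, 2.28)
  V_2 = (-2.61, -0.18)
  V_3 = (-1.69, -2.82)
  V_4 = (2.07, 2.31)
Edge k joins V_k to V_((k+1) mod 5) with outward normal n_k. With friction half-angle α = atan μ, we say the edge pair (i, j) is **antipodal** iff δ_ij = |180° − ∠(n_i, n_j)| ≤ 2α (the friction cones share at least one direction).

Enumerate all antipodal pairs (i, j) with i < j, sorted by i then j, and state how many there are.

count = 3; pairs: (0,3), (1,3), (2,4)

α = atan 0.5 = 26.57°;  2α = 53.13°
n_0 = (-0.4970, +0.8678)
n_1 = (-0.9618, +0.2737)
n_2 = (-0.9443, -0.3291)
n_3 = (+0.8066, -0.5912)
n_4 = (+0.5685, +0.8227)
  (0,1): δ = 135.68°  ·
  (0,2): δ = 100.59°  ·
  (0,3): δ = 23.96°  ✓
  (0,4): δ = 115.55°  ·
  (1,2): δ = 144.90°  ·
  (1,3): δ = 20.36°  ✓
  (1,4): δ = 71.24°  ·
  (2,3): δ = 55.45°  ·
  (2,4): δ = 36.14°  ✓
  (3,4): δ = 88.41°  ·
antipodal pairs: 3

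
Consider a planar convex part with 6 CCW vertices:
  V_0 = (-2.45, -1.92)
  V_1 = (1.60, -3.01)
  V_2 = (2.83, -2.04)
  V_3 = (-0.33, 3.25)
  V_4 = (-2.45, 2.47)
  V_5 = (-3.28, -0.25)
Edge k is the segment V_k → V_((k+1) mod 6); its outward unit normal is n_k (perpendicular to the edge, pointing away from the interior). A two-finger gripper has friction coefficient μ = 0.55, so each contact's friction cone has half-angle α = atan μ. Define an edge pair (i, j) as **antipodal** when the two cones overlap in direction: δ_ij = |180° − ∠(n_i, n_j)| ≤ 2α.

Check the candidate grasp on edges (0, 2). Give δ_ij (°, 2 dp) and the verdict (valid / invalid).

α = atan 0.55 = 28.81°;  2α = 57.62°
edge 0: e_0 = (+4.05, -1.09);  n_0 = (-0.2599, -0.9656)
edge 2: e_2 = (-3.16, +5.29);  n_2 = (+0.8585, +0.5128)
∠(n_0, n_2) = 135.92°
δ = |180° − 135.92°| = 44.08°
44.08° ≤ 2α = 57.62°  →  valid

δ = 44.08°, valid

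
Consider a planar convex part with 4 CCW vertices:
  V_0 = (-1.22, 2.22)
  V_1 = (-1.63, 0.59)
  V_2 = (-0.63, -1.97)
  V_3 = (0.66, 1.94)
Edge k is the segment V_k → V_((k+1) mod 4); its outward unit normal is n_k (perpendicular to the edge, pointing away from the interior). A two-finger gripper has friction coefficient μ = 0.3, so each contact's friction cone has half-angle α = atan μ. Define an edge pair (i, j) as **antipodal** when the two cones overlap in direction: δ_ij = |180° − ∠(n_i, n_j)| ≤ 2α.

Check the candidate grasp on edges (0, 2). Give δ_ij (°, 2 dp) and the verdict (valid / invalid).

δ = 4.14°, valid

α = atan 0.3 = 16.70°;  2α = 33.40°
edge 0: e_0 = (-0.41, -1.63);  n_0 = (-0.9698, +0.2439)
edge 2: e_2 = (+1.29, +3.91);  n_2 = (+0.9497, -0.3133)
∠(n_0, n_2) = 175.86°
δ = |180° − 175.86°| = 4.14°
4.14° ≤ 2α = 33.40°  →  valid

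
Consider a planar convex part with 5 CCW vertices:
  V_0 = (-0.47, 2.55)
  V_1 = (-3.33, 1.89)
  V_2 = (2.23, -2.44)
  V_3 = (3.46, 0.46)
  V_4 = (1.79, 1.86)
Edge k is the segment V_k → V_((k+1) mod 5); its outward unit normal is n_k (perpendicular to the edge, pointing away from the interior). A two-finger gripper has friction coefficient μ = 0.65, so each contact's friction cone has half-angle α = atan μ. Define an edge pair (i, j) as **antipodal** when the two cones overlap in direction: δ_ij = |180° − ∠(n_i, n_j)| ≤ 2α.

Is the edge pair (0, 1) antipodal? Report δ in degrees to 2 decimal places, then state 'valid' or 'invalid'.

δ = 50.91°, valid

α = atan 0.65 = 33.02°;  2α = 66.05°
edge 0: e_0 = (-2.86, -0.66);  n_0 = (-0.2249, +0.9744)
edge 1: e_1 = (+5.56, -4.33);  n_1 = (-0.6144, -0.7890)
∠(n_0, n_1) = 129.09°
δ = |180° − 129.09°| = 50.91°
50.91° ≤ 2α = 66.05°  →  valid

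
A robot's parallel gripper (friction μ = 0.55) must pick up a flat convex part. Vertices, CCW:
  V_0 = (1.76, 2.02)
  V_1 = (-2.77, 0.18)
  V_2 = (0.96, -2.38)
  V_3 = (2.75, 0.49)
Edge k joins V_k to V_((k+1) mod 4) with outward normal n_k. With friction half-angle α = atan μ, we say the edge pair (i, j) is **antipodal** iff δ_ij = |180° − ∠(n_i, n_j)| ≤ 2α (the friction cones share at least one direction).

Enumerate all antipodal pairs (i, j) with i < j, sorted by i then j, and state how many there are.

α = atan 0.55 = 28.81°;  2α = 57.62°
n_0 = (-0.3763, +0.9265)
n_1 = (-0.5659, -0.8245)
n_2 = (+0.8485, -0.5292)
n_3 = (+0.8396, +0.5433)
  (0,1): δ = 56.57°  ✓
  (0,2): δ = 35.94°  ✓
  (0,3): δ = 100.80°  ·
  (1,2): δ = 87.49°  ·
  (1,3): δ = 22.63°  ✓
  (2,3): δ = 115.14°  ·
antipodal pairs: 3

count = 3; pairs: (0,1), (0,2), (1,3)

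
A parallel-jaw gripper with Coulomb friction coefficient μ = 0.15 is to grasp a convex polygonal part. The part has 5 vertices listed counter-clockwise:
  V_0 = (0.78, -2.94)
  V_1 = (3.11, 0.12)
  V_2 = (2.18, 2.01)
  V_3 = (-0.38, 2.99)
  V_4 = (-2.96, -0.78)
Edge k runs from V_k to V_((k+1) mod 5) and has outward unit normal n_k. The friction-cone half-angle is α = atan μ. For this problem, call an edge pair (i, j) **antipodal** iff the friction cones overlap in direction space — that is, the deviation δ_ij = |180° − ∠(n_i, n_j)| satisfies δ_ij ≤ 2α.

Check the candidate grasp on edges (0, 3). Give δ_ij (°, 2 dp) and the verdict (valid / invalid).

δ = 2.90°, valid

α = atan 0.15 = 8.53°;  2α = 17.06°
edge 0: e_0 = (+2.33, +3.06);  n_0 = (+0.7956, -0.6058)
edge 3: e_3 = (-2.58, -3.77);  n_3 = (-0.8253, +0.5648)
∠(n_0, n_3) = 177.10°
δ = |180° − 177.10°| = 2.90°
2.90° ≤ 2α = 17.06°  →  valid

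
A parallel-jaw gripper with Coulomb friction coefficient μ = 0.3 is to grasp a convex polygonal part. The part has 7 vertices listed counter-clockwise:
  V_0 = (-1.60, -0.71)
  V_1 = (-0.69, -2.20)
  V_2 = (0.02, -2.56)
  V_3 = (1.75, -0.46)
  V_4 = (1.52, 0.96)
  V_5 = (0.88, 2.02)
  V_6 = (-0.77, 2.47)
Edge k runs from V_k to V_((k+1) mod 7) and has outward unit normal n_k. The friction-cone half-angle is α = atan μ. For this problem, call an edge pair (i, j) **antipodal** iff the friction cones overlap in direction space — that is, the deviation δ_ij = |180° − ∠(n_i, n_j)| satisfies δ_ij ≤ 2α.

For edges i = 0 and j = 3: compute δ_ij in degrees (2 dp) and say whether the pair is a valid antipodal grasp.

α = atan 0.3 = 16.70°;  2α = 33.40°
edge 0: e_0 = (+0.91, -1.49);  n_0 = (-0.8534, -0.5212)
edge 3: e_3 = (-0.23, +1.42);  n_3 = (+0.9871, +0.1599)
∠(n_0, n_3) = 157.79°
δ = |180° − 157.79°| = 22.21°
22.21° ≤ 2α = 33.40°  →  valid

δ = 22.21°, valid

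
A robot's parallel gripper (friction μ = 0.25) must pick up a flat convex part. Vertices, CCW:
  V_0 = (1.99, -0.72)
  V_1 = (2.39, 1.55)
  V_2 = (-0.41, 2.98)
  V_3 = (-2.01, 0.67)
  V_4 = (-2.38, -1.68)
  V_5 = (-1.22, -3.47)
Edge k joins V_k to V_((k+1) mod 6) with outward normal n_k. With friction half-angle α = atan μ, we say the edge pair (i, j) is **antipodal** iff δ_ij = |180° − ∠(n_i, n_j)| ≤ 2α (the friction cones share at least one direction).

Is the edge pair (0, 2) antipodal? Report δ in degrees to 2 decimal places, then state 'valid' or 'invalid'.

α = atan 0.25 = 14.04°;  2α = 28.07°
edge 0: e_0 = (+0.40, +2.27);  n_0 = (+0.9848, -0.1735)
edge 2: e_2 = (-1.60, -2.31);  n_2 = (-0.8221, +0.5694)
∠(n_0, n_2) = 155.29°
δ = |180° − 155.29°| = 24.71°
24.71° ≤ 2α = 28.07°  →  valid

δ = 24.71°, valid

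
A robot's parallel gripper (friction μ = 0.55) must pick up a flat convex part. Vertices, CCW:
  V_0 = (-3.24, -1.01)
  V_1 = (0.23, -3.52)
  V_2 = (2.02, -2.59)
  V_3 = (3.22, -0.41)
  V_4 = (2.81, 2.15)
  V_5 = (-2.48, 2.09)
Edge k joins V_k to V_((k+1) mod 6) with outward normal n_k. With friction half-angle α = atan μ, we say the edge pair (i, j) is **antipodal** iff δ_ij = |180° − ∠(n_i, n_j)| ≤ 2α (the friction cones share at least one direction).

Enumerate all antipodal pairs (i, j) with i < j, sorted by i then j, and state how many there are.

count = 6; pairs: (0,3), (0,4), (1,4), (1,5), (2,5), (3,5)

α = atan 0.55 = 28.81°;  2α = 57.62°
n_0 = (-0.5861, -0.8102)
n_1 = (+0.4610, -0.8874)
n_2 = (+0.8760, -0.4822)
n_3 = (+0.9874, +0.1581)
n_4 = (-0.0113, +0.9999)
n_5 = (-0.9712, +0.2381)
  (0,1): δ = 116.67°  ·
  (0,2): δ = 82.95°  ·
  (0,3): δ = 45.02°  ✓
  (0,4): δ = 36.53°  ✓
  (0,5): δ = 112.10°  ·
  (1,2): δ = 146.29°  ·
  (1,3): δ = 108.36°  ·
  (1,4): δ = 26.80°  ✓
  (1,5): δ = 48.77°  ✓
  (2,3): δ = 142.07°  ·
  (2,4): δ = 60.52°  ·
  (2,5): δ = 15.06°  ✓
  (3,4): δ = 98.45°  ·
  (3,5): δ = 22.87°  ✓
  (4,5): δ = 104.42°  ·
antipodal pairs: 6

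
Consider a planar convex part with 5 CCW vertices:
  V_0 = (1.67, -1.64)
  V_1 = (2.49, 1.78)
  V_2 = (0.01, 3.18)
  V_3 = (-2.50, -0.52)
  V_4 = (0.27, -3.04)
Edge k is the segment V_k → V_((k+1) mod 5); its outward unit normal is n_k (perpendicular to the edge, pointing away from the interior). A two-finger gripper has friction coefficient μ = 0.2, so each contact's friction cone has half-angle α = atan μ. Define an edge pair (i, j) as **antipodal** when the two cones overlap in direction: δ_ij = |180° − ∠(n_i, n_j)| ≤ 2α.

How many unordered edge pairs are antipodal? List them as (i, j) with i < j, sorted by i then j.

α = atan 0.2 = 11.31°;  2α = 22.62°
n_0 = (+0.9724, -0.2332)
n_1 = (+0.4916, +0.8708)
n_2 = (-0.8275, +0.5614)
n_3 = (-0.6729, -0.7397)
n_4 = (+0.7071, -0.7071)
  (0,1): δ = 105.96°  ·
  (0,2): δ = 20.67°  ✓
  (0,3): δ = 61.19°  ·
  (0,4): δ = 148.48°  ·
  (1,2): δ = 94.71°  ·
  (1,3): δ = 12.85°  ✓
  (1,4): δ = 74.45°  ·
  (2,3): δ = 98.14°  ·
  (2,4): δ = 10.85°  ✓
  (3,4): δ = 92.71°  ·
antipodal pairs: 3

count = 3; pairs: (0,2), (1,3), (2,4)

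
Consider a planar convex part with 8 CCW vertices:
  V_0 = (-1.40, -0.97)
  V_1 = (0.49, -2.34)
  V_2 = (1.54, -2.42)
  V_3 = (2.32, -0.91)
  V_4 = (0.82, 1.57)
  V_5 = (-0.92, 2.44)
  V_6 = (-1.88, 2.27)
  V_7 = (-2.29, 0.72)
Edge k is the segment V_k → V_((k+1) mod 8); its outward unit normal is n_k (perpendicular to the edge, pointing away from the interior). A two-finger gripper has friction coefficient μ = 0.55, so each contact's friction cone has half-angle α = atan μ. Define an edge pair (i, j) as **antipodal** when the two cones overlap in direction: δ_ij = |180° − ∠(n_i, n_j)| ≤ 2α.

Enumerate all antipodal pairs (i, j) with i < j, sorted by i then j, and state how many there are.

α = atan 0.55 = 28.81°;  2α = 57.62°
n_0 = (-0.5869, -0.8097)
n_1 = (-0.0760, -0.9971)
n_2 = (+0.8885, -0.4589)
n_3 = (+0.8557, +0.5175)
n_4 = (+0.4472, +0.8944)
n_5 = (-0.1744, +0.9847)
n_6 = (-0.9668, +0.2557)
n_7 = (-0.8848, -0.4660)
  (0,1): δ = 148.42°  ·
  (0,2): δ = 81.38°  ·
  (0,3): δ = 22.90°  ✓
  (0,4): δ = 9.37°  ✓
  (0,5): δ = 45.98°  ✓
  (0,6): δ = 111.12°  ·
  (0,7): δ = 153.71°  ·
  (1,2): δ = 112.96°  ·
  (1,3): δ = 54.48°  ✓
  (1,4): δ = 22.21°  ✓
  (1,5): δ = 14.40°  ✓
  (1,6): δ = 79.54°  ·
  (1,7): δ = 122.13°  ·
  (2,3): δ = 121.51°  ·
  (2,4): δ = 89.25°  ·
  (2,5): δ = 52.64°  ✓
  (2,6): δ = 12.50°  ✓
  (2,7): δ = 55.09°  ✓
  (3,4): δ = 147.73°  ·
  (3,5): δ = 111.13°  ·
  (3,6): δ = 45.98°  ✓
  (3,7): δ = 3.39°  ✓
  (4,5): δ = 143.39°  ·
  (4,6): δ = 78.25°  ·
  (4,7): δ = 35.66°  ✓
  (5,6): δ = 114.86°  ·
  (5,7): δ = 72.27°  ·
  (6,7): δ = 137.41°  ·
antipodal pairs: 12

count = 12; pairs: (0,3), (0,4), (0,5), (1,3), (1,4), (1,5), (2,5), (2,6), (2,7), (3,6), (3,7), (4,7)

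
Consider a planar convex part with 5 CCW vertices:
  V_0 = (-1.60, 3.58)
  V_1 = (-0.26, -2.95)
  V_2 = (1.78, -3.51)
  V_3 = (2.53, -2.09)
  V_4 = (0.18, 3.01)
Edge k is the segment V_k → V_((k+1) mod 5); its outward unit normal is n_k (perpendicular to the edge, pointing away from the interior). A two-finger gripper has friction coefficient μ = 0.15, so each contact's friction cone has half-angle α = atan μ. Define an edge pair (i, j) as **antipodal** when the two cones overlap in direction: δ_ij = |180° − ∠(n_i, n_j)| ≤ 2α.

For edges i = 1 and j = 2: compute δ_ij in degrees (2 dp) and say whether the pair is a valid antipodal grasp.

δ = 102.49°, invalid

α = atan 0.15 = 8.53°;  2α = 17.06°
edge 1: e_1 = (+2.04, -0.56);  n_1 = (-0.2647, -0.9643)
edge 2: e_2 = (+0.75, +1.42);  n_2 = (+0.8842, -0.4670)
∠(n_1, n_2) = 77.51°
δ = |180° − 77.51°| = 102.49°
102.49° > 2α = 17.06°  →  invalid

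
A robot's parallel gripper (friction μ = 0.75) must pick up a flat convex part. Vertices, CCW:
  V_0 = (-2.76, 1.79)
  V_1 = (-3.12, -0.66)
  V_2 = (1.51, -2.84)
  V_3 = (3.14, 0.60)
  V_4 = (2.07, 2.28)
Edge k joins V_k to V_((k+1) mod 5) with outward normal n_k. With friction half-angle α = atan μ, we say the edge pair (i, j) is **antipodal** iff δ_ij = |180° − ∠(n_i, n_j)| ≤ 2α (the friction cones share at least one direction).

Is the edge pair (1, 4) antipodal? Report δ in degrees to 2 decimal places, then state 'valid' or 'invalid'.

δ = 31.01°, valid

α = atan 0.75 = 36.87°;  2α = 73.74°
edge 1: e_1 = (+4.63, -2.18);  n_1 = (-0.4260, -0.9047)
edge 4: e_4 = (-4.83, -0.49);  n_4 = (-0.1009, +0.9949)
∠(n_1, n_4) = 148.99°
δ = |180° − 148.99°| = 31.01°
31.01° ≤ 2α = 73.74°  →  valid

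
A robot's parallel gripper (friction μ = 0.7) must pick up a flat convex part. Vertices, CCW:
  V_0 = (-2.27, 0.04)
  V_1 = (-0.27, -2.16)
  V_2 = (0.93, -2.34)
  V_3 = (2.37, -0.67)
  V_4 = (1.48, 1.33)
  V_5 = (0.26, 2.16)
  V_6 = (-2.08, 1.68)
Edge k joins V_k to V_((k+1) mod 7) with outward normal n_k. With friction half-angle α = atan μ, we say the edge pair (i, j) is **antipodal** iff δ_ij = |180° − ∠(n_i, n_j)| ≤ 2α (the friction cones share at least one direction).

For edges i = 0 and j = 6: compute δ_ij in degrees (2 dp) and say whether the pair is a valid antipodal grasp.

α = atan 0.7 = 34.99°;  2α = 69.98°
edge 0: e_0 = (+2.00, -2.20);  n_0 = (-0.7399, -0.6727)
edge 6: e_6 = (-0.19, -1.64);  n_6 = (-0.9934, +0.1151)
∠(n_0, n_6) = 48.88°
δ = |180° − 48.88°| = 131.12°
131.12° > 2α = 69.98°  →  invalid

δ = 131.12°, invalid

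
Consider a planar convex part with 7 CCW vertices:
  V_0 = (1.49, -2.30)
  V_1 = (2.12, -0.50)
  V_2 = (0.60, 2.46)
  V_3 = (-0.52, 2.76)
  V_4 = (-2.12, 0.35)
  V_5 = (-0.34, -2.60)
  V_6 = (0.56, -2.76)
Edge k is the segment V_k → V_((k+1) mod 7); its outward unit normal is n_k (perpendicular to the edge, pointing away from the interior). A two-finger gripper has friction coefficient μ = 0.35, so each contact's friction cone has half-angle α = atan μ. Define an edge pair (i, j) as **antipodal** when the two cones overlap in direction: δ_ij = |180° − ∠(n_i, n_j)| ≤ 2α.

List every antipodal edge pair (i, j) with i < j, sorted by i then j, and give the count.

α = atan 0.35 = 19.29°;  2α = 38.58°
n_0 = (+0.9439, -0.3304)
n_1 = (+0.8896, +0.4568)
n_2 = (+0.2587, +0.9659)
n_3 = (-0.8331, +0.5531)
n_4 = (-0.8562, -0.5166)
n_5 = (-0.1750, -0.9846)
n_6 = (+0.4434, -0.8963)
  (0,1): δ = 133.53°  ·
  (0,2): δ = 85.71°  ·
  (0,3): δ = 14.29°  ✓
  (0,4): δ = 50.40°  ·
  (0,5): δ = 99.21°  ·
  (0,6): δ = 135.61°  ·
  (1,2): δ = 132.18°  ·
  (1,3): δ = 60.76°  ·
  (1,4): δ = 3.93°  ✓
  (1,5): δ = 52.74°  ·
  (1,6): δ = 89.14°  ·
  (2,3): δ = 108.59°  ·
  (2,4): δ = 43.90°  ·
  (2,5): δ = 4.91°  ✓
  (2,6): δ = 41.31°  ·
  (3,4): δ = 115.31°  ·
  (3,5): δ = 66.50°  ·
  (3,6): δ = 30.10°  ✓
  (4,5): δ = 131.19°  ·
  (4,6): δ = 94.79°  ·
  (5,6): δ = 143.60°  ·
antipodal pairs: 4

count = 4; pairs: (0,3), (1,4), (2,5), (3,6)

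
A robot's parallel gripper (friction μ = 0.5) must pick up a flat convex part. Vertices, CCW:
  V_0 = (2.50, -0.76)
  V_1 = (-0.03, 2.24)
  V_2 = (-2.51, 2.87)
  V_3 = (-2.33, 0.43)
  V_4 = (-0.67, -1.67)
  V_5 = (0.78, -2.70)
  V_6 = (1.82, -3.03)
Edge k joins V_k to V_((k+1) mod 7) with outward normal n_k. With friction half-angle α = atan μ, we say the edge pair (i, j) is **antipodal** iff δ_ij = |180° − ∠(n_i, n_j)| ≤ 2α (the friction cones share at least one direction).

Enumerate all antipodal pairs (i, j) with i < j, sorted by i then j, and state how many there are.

count = 8; pairs: (0,2), (0,3), (0,4), (0,5), (1,3), (1,4), (1,5), (2,6)

α = atan 0.5 = 26.57°;  2α = 53.13°
n_0 = (+0.7644, +0.6447)
n_1 = (+0.2462, +0.9692)
n_2 = (-0.9973, -0.0736)
n_3 = (-0.7845, -0.6201)
n_4 = (-0.5791, -0.8153)
n_5 = (-0.3024, -0.9532)
n_6 = (+0.9579, -0.2870)
  (0,1): δ = 144.40°  ·
  (0,2): δ = 35.92°  ✓
  (0,3): δ = 1.82°  ✓
  (0,4): δ = 14.47°  ✓
  (0,5): δ = 32.25°  ✓
  (0,6): δ = 123.18°  ·
  (1,2): δ = 71.53°  ·
  (1,3): δ = 37.42°  ✓
  (1,4): δ = 21.13°  ✓
  (1,5): δ = 3.35°  ✓
  (1,6): δ = 87.58°  ·
  (2,3): δ = 145.89°  ·
  (2,4): δ = 129.61°  ·
  (2,5): δ = 111.82°  ·
  (2,6): δ = 20.90°  ✓
  (3,4): δ = 163.71°  ·
  (3,5): δ = 145.93°  ·
  (3,6): δ = 55.00°  ·
  (4,5): δ = 162.22°  ·
  (4,6): δ = 71.29°  ·
  (5,6): δ = 89.07°  ·
antipodal pairs: 8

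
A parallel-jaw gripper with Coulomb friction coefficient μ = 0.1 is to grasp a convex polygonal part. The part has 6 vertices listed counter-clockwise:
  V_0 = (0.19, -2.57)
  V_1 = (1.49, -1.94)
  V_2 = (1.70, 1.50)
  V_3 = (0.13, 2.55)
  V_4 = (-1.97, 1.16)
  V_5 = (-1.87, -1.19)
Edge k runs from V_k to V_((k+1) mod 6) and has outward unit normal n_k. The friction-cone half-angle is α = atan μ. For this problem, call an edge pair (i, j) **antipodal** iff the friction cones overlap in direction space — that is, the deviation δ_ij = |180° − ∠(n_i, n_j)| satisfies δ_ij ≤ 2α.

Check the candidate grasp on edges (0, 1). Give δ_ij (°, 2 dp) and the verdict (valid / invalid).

α = atan 0.1 = 5.71°;  2α = 11.42°
edge 0: e_0 = (+1.30, +0.63);  n_0 = (+0.4361, -0.8999)
edge 1: e_1 = (+0.21, +3.44);  n_1 = (+0.9981, -0.0609)
∠(n_0, n_1) = 60.65°
δ = |180° − 60.65°| = 119.35°
119.35° > 2α = 11.42°  →  invalid

δ = 119.35°, invalid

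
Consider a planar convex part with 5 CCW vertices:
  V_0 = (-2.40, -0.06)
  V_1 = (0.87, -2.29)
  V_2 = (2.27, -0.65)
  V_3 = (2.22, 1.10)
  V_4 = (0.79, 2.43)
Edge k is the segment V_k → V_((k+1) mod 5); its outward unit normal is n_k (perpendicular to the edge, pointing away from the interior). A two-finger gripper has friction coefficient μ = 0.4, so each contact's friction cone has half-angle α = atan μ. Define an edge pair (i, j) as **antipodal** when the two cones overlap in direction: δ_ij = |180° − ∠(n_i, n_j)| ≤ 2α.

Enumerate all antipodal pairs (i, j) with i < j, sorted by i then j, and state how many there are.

α = atan 0.4 = 21.80°;  2α = 43.60°
n_0 = (-0.5634, -0.8262)
n_1 = (+0.7606, -0.6493)
n_2 = (+0.9996, +0.0286)
n_3 = (+0.6810, +0.7322)
n_4 = (-0.6153, +0.7883)
  (0,1): δ = 96.19°  ·
  (0,2): δ = 54.07°  ·
  (0,3): δ = 8.63°  ✓
  (0,4): δ = 72.27°  ·
  (1,2): δ = 137.88°  ·
  (1,3): δ = 92.44°  ·
  (1,4): δ = 11.54°  ✓
  (2,3): δ = 134.56°  ·
  (2,4): δ = 53.66°  ·
  (3,4): δ = 99.10°  ·
antipodal pairs: 2

count = 2; pairs: (0,3), (1,4)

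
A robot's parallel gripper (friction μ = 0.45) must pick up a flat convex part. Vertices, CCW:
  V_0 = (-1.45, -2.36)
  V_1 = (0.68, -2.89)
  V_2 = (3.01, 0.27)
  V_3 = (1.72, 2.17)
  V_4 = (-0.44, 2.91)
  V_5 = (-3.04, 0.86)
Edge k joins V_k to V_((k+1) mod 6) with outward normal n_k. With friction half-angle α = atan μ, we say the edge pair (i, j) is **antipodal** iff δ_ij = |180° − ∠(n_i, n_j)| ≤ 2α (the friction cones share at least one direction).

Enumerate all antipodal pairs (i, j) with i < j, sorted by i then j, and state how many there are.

count = 5; pairs: (0,2), (0,3), (1,4), (2,5), (3,5)

α = atan 0.45 = 24.23°;  2α = 48.46°
n_0 = (-0.2415, -0.9704)
n_1 = (+0.8049, -0.5935)
n_2 = (+0.8273, +0.5617)
n_3 = (+0.3241, +0.9460)
n_4 = (-0.6192, +0.7853)
n_5 = (-0.8966, -0.4428)
  (0,1): δ = 112.43°  ·
  (0,2): δ = 41.85°  ✓
  (0,3): δ = 4.94°  ✓
  (0,4): δ = 52.23°  ·
  (0,5): δ = 130.25°  ·
  (1,2): δ = 109.42°  ·
  (1,3): δ = 72.51°  ·
  (1,4): δ = 15.34°  ✓
  (1,5): δ = 62.68°  ·
  (2,3): δ = 143.09°  ·
  (2,4): δ = 85.92°  ·
  (2,5): δ = 7.89°  ✓
  (3,4): δ = 122.83°  ·
  (3,5): δ = 44.81°  ✓
  (4,5): δ = 101.97°  ·
antipodal pairs: 5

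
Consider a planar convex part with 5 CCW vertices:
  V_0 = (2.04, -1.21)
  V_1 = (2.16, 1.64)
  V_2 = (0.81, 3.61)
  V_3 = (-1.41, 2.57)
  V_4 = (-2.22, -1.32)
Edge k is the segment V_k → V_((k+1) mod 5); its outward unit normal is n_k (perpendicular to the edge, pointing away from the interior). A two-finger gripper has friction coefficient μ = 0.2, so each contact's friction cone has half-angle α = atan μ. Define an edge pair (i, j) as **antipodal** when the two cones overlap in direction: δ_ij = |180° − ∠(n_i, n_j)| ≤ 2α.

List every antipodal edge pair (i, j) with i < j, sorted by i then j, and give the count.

count = 1; pairs: (0,3)

α = atan 0.2 = 11.31°;  2α = 22.62°
n_0 = (+0.9991, -0.0421)
n_1 = (+0.8249, +0.5653)
n_2 = (-0.4242, +0.9056)
n_3 = (-0.9790, +0.2039)
n_4 = (+0.0258, -0.9997)
  (0,1): δ = 143.17°  ·
  (0,2): δ = 62.49°  ·
  (0,3): δ = 9.35°  ✓
  (0,4): δ = 93.89°  ·
  (1,2): δ = 99.32°  ·
  (1,3): δ = 46.18°  ·
  (1,4): δ = 57.06°  ·
  (2,3): δ = 126.86°  ·
  (2,4): δ = 23.62°  ·
  (3,4): δ = 76.76°  ·
antipodal pairs: 1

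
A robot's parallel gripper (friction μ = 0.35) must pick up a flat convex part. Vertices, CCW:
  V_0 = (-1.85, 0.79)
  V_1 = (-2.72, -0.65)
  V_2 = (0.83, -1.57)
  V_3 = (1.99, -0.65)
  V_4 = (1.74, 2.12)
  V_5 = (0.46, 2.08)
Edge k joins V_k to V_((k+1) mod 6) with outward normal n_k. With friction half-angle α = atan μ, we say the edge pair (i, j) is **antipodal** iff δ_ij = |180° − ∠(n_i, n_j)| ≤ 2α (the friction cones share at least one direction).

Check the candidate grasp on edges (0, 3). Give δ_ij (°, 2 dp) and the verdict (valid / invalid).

δ = 36.30°, valid

α = atan 0.35 = 19.29°;  2α = 38.58°
edge 0: e_0 = (-0.87, -1.44);  n_0 = (-0.8559, +0.5171)
edge 3: e_3 = (-0.25, +2.77);  n_3 = (+0.9960, +0.0899)
∠(n_0, n_3) = 143.70°
δ = |180° − 143.70°| = 36.30°
36.30° ≤ 2α = 38.58°  →  valid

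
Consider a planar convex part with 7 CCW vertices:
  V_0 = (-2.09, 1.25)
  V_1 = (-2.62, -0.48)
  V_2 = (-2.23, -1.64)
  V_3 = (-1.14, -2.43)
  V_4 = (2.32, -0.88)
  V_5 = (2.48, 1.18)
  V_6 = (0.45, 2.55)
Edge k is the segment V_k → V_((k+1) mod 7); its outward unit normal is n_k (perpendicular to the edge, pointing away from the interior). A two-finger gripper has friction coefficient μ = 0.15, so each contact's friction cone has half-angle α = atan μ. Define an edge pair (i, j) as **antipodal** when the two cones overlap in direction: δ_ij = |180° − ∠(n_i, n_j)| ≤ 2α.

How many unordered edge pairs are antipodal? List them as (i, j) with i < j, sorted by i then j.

α = atan 0.15 = 8.53°;  2α = 17.06°
n_0 = (-0.9561, +0.2929)
n_1 = (-0.9479, -0.3187)
n_2 = (-0.5868, -0.8097)
n_3 = (+0.4088, -0.9126)
n_4 = (+0.9970, -0.0774)
n_5 = (+0.5594, +0.8289)
n_6 = (-0.4556, +0.8902)
  (0,1): δ = 144.38°  ·
  (0,2): δ = 108.90°  ·
  (0,3): δ = 48.84°  ·
  (0,4): δ = 12.59°  ✓
  (0,5): δ = 73.02°  ·
  (0,6): δ = 134.14°  ·
  (1,2): δ = 144.52°  ·
  (1,3): δ = 84.45°  ·
  (1,4): δ = 23.02°  ·
  (1,5): δ = 37.40°  ·
  (1,6): δ = 98.52°  ·
  (2,3): δ = 119.94°  ·
  (2,4): δ = 58.51°  ·
  (2,5): δ = 1.92°  ✓
  (2,6): δ = 63.04°  ·
  (3,4): δ = 118.57°  ·
  (3,5): δ = 58.15°  ·
  (3,6): δ = 2.97°  ✓
  (4,5): δ = 119.57°  ·
  (4,6): δ = 58.45°  ·
  (5,6): δ = 118.88°  ·
antipodal pairs: 3

count = 3; pairs: (0,4), (2,5), (3,6)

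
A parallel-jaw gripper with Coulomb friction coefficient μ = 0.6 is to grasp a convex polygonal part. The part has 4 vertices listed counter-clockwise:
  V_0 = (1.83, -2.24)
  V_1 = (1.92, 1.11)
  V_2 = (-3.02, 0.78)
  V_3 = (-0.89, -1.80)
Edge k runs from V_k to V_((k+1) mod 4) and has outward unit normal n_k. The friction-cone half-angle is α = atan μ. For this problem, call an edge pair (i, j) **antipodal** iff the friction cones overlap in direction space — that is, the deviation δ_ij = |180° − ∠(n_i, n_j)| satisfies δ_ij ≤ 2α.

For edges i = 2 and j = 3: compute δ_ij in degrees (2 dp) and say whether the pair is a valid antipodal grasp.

α = atan 0.6 = 30.96°;  2α = 61.93°
edge 2: e_2 = (+2.13, -2.58);  n_2 = (-0.7712, -0.6366)
edge 3: e_3 = (+2.72, -0.44);  n_3 = (-0.1597, -0.9872)
∠(n_2, n_3) = 41.27°
δ = |180° − 41.27°| = 138.73°
138.73° > 2α = 61.93°  →  invalid

δ = 138.73°, invalid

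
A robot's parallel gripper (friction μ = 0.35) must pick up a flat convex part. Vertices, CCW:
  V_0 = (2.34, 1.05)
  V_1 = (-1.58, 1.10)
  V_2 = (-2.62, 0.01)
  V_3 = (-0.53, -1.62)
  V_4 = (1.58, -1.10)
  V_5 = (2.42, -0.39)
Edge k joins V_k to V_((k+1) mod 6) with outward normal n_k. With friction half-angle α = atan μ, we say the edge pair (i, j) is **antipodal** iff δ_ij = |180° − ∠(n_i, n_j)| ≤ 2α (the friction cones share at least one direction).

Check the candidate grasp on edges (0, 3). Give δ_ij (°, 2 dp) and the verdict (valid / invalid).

α = atan 0.35 = 19.29°;  2α = 38.58°
edge 0: e_0 = (-3.92, +0.05);  n_0 = (+0.0128, +0.9999)
edge 3: e_3 = (+2.11, +0.52);  n_3 = (+0.2393, -0.9709)
∠(n_0, n_3) = 165.42°
δ = |180° − 165.42°| = 14.58°
14.58° ≤ 2α = 38.58°  →  valid

δ = 14.58°, valid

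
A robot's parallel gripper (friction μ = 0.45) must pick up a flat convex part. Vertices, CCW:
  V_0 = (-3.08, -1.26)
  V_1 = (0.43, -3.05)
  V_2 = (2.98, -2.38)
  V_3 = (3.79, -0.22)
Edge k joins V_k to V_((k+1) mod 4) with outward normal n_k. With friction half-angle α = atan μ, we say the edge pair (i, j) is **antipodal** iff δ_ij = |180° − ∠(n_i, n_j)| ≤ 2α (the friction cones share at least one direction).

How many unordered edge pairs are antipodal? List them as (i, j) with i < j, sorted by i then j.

α = atan 0.45 = 24.23°;  2α = 48.46°
n_0 = (-0.4543, -0.8908)
n_1 = (+0.2541, -0.9672)
n_2 = (+0.9363, -0.3511)
n_3 = (-0.1497, +0.9887)
  (0,1): δ = 138.26°  ·
  (0,2): δ = 83.54°  ·
  (0,3): δ = 35.63°  ✓
  (1,2): δ = 125.28°  ·
  (1,3): δ = 6.11°  ✓
  (2,3): δ = 60.84°  ·
antipodal pairs: 2

count = 2; pairs: (0,3), (1,3)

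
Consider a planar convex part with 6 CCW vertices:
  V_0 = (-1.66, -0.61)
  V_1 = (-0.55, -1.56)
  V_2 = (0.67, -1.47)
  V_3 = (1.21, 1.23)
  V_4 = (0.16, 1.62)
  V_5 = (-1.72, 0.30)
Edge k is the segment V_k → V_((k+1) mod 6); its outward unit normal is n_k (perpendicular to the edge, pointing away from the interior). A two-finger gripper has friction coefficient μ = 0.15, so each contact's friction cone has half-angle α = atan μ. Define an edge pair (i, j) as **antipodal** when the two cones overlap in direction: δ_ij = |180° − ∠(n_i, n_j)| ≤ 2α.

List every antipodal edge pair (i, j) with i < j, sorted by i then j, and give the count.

count = 1; pairs: (2,5)

α = atan 0.15 = 8.53°;  2α = 17.06°
n_0 = (-0.6502, -0.7597)
n_1 = (+0.0736, -0.9973)
n_2 = (+0.9806, -0.1961)
n_3 = (+0.3482, +0.9374)
n_4 = (-0.5746, +0.8184)
n_5 = (-0.9978, -0.0658)
  (0,1): δ = 135.22°  ·
  (0,2): δ = 60.75°  ·
  (0,3): δ = 20.18°  ·
  (0,4): δ = 75.63°  ·
  (0,5): δ = 134.33°  ·
  (1,2): δ = 105.53°  ·
  (1,3): δ = 24.60°  ·
  (1,4): δ = 30.85°  ·
  (1,5): δ = 89.55°  ·
  (2,3): δ = 99.07°  ·
  (2,4): δ = 43.62°  ·
  (2,5): δ = 15.08°  ✓
  (3,4): δ = 124.55°  ·
  (3,5): δ = 65.85°  ·
  (4,5): δ = 121.30°  ·
antipodal pairs: 1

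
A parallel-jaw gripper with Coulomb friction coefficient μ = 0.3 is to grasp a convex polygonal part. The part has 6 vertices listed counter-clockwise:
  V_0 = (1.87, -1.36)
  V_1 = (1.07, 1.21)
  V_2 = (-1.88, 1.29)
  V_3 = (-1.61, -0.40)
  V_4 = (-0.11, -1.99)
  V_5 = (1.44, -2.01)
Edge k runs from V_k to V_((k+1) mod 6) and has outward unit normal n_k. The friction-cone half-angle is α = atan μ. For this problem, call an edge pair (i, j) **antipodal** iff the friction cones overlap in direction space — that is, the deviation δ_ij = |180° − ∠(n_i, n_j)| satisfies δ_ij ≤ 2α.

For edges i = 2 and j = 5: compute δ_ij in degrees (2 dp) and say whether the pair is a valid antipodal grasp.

α = atan 0.3 = 16.70°;  2α = 33.40°
edge 2: e_2 = (+0.27, -1.69);  n_2 = (-0.9875, -0.1578)
edge 5: e_5 = (+0.43, +0.65);  n_5 = (+0.8340, -0.5517)
∠(n_2, n_5) = 137.44°
δ = |180° − 137.44°| = 42.56°
42.56° > 2α = 33.40°  →  invalid

δ = 42.56°, invalid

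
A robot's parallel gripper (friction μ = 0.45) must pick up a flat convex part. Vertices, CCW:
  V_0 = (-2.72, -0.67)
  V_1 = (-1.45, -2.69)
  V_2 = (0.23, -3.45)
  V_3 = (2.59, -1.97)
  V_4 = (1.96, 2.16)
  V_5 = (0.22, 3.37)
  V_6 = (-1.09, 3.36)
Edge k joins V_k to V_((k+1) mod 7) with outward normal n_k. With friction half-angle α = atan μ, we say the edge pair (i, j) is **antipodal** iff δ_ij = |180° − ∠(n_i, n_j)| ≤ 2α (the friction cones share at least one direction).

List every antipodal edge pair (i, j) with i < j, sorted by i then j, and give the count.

count = 7; pairs: (0,3), (0,4), (1,4), (1,5), (2,5), (2,6), (3,6)

α = atan 0.45 = 24.23°;  2α = 48.46°
n_0 = (-0.8466, -0.5323)
n_1 = (-0.4122, -0.9111)
n_2 = (+0.5313, -0.8472)
n_3 = (+0.9886, +0.1508)
n_4 = (+0.5709, +0.8210)
n_5 = (-0.0076, +1.0000)
n_6 = (-0.9270, +0.3750)
  (0,1): δ = 146.50°  ·
  (0,2): δ = 90.07°  ·
  (0,3): δ = 23.48°  ✓
  (0,4): δ = 23.03°  ✓
  (0,5): δ = 58.28°  ·
  (0,6): δ = 125.82°  ·
  (1,2): δ = 123.57°  ·
  (1,3): δ = 56.99°  ·
  (1,4): δ = 10.47°  ✓
  (1,5): δ = 24.78°  ✓
  (1,6): δ = 92.32°  ·
  (2,3): δ = 113.42°  ·
  (2,4): δ = 66.91°  ·
  (2,5): δ = 31.66°  ✓
  (2,6): δ = 35.89°  ✓
  (3,4): δ = 133.49°  ·
  (3,5): δ = 98.24°  ·
  (3,6): δ = 30.69°  ✓
  (4,5): δ = 144.75°  ·
  (4,6): δ = 77.21°  ·
  (5,6): δ = 112.46°  ·
antipodal pairs: 7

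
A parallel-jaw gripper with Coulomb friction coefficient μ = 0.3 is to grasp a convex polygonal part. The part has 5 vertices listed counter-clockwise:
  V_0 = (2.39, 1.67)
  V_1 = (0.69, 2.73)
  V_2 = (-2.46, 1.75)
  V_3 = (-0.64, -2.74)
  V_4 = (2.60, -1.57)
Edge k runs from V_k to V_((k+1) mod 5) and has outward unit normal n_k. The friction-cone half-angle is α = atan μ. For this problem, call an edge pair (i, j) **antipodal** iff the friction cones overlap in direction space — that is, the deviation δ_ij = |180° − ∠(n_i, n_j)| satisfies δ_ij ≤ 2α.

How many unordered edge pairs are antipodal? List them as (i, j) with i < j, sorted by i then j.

α = atan 0.3 = 16.70°;  2α = 33.40°
n_0 = (+0.5291, +0.8486)
n_1 = (-0.2971, +0.9549)
n_2 = (-0.9268, -0.3757)
n_3 = (+0.3396, -0.9406)
n_4 = (+0.9979, +0.0647)
  (0,1): δ = 130.77°  ·
  (0,2): δ = 35.99°  ·
  (0,3): δ = 51.80°  ·
  (0,4): δ = 125.65°  ·
  (1,2): δ = 85.22°  ·
  (1,3): δ = 2.57°  ✓
  (1,4): δ = 76.43°  ·
  (2,3): δ = 92.21°  ·
  (2,4): δ = 18.36°  ✓
  (3,4): δ = 106.15°  ·
antipodal pairs: 2

count = 2; pairs: (1,3), (2,4)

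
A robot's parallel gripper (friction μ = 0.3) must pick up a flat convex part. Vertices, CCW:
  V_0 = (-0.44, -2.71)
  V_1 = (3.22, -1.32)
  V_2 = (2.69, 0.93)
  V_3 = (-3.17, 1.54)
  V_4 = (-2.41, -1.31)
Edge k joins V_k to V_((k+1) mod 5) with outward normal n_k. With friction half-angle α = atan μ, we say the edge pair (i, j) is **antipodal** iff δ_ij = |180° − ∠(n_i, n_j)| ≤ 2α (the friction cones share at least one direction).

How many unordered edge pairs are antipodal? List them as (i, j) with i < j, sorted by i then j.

α = atan 0.3 = 16.70°;  2α = 33.40°
n_0 = (+0.3550, -0.9349)
n_1 = (+0.9734, +0.2293)
n_2 = (+0.1035, +0.9946)
n_3 = (-0.9662, -0.2577)
n_4 = (-0.5793, -0.8151)
  (0,1): δ = 97.54°  ·
  (0,2): δ = 26.74°  ✓
  (0,3): δ = 84.14°  ·
  (0,4): δ = 123.80°  ·
  (1,2): δ = 109.20°  ·
  (1,3): δ = 1.68°  ✓
  (1,4): δ = 41.35°  ·
  (2,3): δ = 69.13°  ·
  (2,4): δ = 29.46°  ✓
  (3,4): δ = 140.33°  ·
antipodal pairs: 3

count = 3; pairs: (0,2), (1,3), (2,4)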